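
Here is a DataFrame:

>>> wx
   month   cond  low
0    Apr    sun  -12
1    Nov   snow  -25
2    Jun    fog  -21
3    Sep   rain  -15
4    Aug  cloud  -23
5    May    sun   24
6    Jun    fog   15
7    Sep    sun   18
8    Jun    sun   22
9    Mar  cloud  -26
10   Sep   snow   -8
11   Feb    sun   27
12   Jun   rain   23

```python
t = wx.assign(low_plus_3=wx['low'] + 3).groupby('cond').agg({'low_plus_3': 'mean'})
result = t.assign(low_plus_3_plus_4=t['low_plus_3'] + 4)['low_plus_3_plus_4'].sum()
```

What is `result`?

add column low_plus_3 = wx['low'] + 3:
   month   cond  low  low_plus_3
0    Apr    sun  -12          -9
1    Nov   snow  -25         -22
2    Jun    fog  -21         -18
3    Sep   rain  -15         -12
4    Aug  cloud  -23         -20
5    May    sun   24          27
6    Jun    fog   15          18
7    Sep    sun   18          21
8    Jun    sun   22          25
9    Mar  cloud  -26         -23
10   Sep   snow   -8          -5
11   Feb    sun   27          30
12   Jun   rain   23          26
group by cond, mean of low_plus_3:
       low_plus_3
cond             
cloud       -21.5
fog           0.0
rain          7.0
snow        -13.5
sun          18.8
add column low_plus_3_plus_4 = t['low_plus_3'] + 4:
       low_plus_3  low_plus_3_plus_4
cond                                
cloud       -21.5              -17.5
fog           0.0                4.0
rain          7.0               11.0
snow        -13.5               -9.5
sun          18.8               22.8
Finally, sum of column 'low_plus_3_plus_4' = 10.8.

10.8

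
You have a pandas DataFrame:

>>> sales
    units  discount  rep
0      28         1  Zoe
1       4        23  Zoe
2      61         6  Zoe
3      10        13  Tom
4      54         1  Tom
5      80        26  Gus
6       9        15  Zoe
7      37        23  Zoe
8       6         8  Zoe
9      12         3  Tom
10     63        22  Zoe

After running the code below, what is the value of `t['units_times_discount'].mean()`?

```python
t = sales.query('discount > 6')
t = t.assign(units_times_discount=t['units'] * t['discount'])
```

674.571428571

filter rows where discount > 6:
    units  discount  rep
1       4        23  Zoe
3      10        13  Tom
5      80        26  Gus
6       9        15  Zoe
7      37        23  Zoe
8       6         8  Zoe
10     63        22  Zoe
add column units_times_discount = t['units'] * t['discount']:
    units  discount  rep  units_times_discount
1       4        23  Zoe                    92
3      10        13  Tom                   130
5      80        26  Gus                  2080
6       9        15  Zoe                   135
7      37        23  Zoe                   851
8       6         8  Zoe                    48
10     63        22  Zoe                  1386
Reading off the mean of column 'units_times_discount', we get 674.571428571.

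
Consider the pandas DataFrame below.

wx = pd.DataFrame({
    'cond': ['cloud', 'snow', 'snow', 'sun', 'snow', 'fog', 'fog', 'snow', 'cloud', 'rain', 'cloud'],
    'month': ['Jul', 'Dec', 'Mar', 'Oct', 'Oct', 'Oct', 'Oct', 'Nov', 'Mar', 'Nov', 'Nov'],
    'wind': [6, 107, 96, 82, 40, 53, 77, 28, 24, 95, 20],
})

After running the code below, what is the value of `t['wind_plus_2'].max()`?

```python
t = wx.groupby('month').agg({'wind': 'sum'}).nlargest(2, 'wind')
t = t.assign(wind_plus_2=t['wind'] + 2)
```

group by month, sum of wind:
       wind
month      
Dec     107
Jul       6
Mar     120
Nov     143
Oct     252
take 2 rows with largest wind:
       wind
month      
Oct     252
Nov     143
add column wind_plus_2 = t['wind'] + 2:
       wind  wind_plus_2
month                   
Oct     252          254
Nov     143          145
Reading off the max of column 'wind_plus_2', we get 254.

254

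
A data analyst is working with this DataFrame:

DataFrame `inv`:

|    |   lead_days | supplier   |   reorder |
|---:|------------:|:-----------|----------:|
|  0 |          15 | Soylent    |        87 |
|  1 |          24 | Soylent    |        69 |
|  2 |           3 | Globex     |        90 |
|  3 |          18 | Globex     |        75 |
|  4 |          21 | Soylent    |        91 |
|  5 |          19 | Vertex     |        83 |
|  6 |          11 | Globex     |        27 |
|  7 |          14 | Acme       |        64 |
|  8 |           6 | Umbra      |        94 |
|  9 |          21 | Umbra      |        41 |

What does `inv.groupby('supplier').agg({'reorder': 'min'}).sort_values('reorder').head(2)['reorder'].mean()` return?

group by supplier, min of reorder:
          reorder
supplier         
Acme           64
Globex         27
Soylent        69
Umbra          41
Vertex         83
sort by reorder:
          reorder
supplier         
Globex         27
Umbra          41
Acme           64
Soylent        69
Vertex         83
take first 2 rows:
          reorder
supplier         
Globex         27
Umbra          41
Hence 34.0.

34.0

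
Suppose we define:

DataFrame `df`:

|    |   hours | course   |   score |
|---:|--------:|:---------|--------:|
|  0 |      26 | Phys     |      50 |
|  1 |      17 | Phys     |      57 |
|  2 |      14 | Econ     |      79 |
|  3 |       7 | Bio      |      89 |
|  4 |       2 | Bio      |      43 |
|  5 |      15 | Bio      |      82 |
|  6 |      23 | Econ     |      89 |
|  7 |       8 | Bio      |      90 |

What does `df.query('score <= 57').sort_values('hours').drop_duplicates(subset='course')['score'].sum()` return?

filter rows where score <= 57:
   hours course  score
0     26   Phys     50
1     17   Phys     57
4      2    Bio     43
sort by hours:
   hours course  score
4      2    Bio     43
1     17   Phys     57
0     26   Phys     50
drop duplicate course (keep=first):
   hours course  score
4      2    Bio     43
1     17   Phys     57
Hence 100.

100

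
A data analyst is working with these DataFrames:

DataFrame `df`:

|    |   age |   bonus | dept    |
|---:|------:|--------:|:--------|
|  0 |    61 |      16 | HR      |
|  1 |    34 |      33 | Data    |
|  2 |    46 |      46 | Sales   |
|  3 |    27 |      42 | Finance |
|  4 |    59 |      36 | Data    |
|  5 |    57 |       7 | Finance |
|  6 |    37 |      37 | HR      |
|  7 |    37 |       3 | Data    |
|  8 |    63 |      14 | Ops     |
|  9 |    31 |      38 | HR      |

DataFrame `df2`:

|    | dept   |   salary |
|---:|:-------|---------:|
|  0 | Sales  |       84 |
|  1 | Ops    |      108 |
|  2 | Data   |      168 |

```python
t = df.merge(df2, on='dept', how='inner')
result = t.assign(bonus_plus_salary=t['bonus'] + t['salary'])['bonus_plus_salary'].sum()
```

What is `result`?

828

merge on 'dept' (how='inner') → 5 rows:
   age  bonus   dept  salary
0   34     33   Data     168
1   46     46  Sales      84
2   59     36   Data     168
3   37      3   Data     168
4   63     14    Ops     108
add column bonus_plus_salary = t['bonus'] + t['salary']:
   age  bonus   dept  salary  bonus_plus_salary
0   34     33   Data     168                201
1   46     46  Sales      84                130
2   59     36   Data     168                204
3   37      3   Data     168                171
4   63     14    Ops     108                122
Reading off the sum of column 'bonus_plus_salary', we get 828.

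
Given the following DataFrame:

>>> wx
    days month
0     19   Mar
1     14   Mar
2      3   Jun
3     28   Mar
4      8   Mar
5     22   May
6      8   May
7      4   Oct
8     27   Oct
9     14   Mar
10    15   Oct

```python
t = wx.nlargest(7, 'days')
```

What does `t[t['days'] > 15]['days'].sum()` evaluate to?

take 7 rows with largest days:
    days month
3     28   Mar
8     27   Oct
5     22   May
0     19   Mar
10    15   Oct
1     14   Mar
9     14   Mar
filter rows where days > 15:
   days month
3    28   Mar
8    27   Oct
5    22   May
0    19   Mar

96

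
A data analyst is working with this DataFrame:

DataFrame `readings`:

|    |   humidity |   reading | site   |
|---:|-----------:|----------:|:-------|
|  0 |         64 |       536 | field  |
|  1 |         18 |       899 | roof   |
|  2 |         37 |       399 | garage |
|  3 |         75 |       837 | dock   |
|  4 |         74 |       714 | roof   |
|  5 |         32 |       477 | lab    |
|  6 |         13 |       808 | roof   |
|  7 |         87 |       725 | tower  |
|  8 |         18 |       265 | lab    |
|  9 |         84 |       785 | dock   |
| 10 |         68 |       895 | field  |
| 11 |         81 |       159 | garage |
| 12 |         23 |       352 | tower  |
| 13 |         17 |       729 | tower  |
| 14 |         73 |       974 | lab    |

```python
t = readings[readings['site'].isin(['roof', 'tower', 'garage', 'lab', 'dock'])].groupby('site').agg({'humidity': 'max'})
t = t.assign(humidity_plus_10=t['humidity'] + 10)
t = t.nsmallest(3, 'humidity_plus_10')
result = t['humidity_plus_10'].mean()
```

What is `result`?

filter rows where site in ['roof', 'tower', 'garage', 'lab', 'dock']:
    humidity  reading    site
1         18      899    roof
2         37      399  garage
3         75      837    dock
4         74      714    roof
5         32      477     lab
6         13      808    roof
7         87      725   tower
8         18      265     lab
9         84      785    dock
11        81      159  garage
12        23      352   tower
13        17      729   tower
14        73      974     lab
group by site, max of humidity:
        humidity
site            
dock          84
garage        81
lab           73
roof          74
tower         87
add column humidity_plus_10 = t['humidity'] + 10:
        humidity  humidity_plus_10
site                              
dock          84                94
garage        81                91
lab           73                83
roof          74                84
tower         87                97
take 3 rows with smallest humidity_plus_10:
        humidity  humidity_plus_10
site                              
lab           73                83
roof          74                84
garage        81                91
Taking the mean of column 'humidity_plus_10' gives 86.0.

86.0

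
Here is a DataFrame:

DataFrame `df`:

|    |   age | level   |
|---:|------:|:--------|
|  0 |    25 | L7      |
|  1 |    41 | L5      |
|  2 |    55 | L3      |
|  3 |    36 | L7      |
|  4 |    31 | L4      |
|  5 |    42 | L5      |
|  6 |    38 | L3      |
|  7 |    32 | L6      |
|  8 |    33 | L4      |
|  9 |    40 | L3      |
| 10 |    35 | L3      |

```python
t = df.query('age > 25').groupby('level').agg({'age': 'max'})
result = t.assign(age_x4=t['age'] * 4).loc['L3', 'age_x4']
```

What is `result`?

filter rows where age > 25:
    age level
1    41    L5
2    55    L3
3    36    L7
4    31    L4
5    42    L5
6    38    L3
7    32    L6
8    33    L4
9    40    L3
10   35    L3
group by level, max of age:
       age
level     
L3      55
L4      33
L5      42
L6      32
L7      36
add column age_x4 = t['age'] * 4:
       age  age_x4
level             
L3      55     220
L4      33     132
L5      42     168
L6      32     128
L7      36     144

220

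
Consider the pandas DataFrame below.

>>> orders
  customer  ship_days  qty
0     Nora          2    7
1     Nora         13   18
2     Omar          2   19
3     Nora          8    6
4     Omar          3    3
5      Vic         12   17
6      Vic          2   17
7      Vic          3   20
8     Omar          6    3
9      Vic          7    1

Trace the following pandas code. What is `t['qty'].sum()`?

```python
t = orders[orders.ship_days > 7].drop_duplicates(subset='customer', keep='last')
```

filter rows where ship_days > 7:
  customer  ship_days  qty
1     Nora         13   18
3     Nora          8    6
5      Vic         12   17
drop duplicate customer (keep=last):
  customer  ship_days  qty
3     Nora          8    6
5      Vic         12   17

23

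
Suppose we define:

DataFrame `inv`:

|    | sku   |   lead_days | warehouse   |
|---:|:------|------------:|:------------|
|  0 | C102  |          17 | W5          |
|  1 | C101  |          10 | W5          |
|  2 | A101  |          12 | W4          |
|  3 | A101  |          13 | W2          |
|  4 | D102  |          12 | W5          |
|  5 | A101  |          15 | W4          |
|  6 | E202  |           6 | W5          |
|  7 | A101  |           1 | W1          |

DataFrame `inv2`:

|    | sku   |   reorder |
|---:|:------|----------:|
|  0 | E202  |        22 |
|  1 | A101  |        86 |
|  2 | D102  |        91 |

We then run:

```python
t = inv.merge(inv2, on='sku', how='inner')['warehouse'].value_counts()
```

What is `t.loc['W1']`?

1

merge on 'sku' (how='inner') → 6 rows:
    sku  lead_days warehouse  reorder
0  A101         12        W4       86
1  A101         13        W2       86
2  D102         12        W5       91
3  A101         15        W4       86
4  E202          6        W5       22
5  A101          1        W1       86
value_counts of warehouse:
warehouse
W4    2
W5    2
W2    1
W1    1
Name: count, dtype: int64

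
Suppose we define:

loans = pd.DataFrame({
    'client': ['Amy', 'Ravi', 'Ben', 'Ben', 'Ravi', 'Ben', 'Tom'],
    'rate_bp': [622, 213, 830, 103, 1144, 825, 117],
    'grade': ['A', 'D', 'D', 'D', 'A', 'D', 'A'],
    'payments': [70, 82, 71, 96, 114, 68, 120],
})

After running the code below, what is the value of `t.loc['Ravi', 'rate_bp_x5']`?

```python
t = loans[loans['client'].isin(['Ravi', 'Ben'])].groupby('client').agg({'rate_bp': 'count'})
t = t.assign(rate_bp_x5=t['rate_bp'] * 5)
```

10

filter rows where client in ['Ravi', 'Ben']:
  client  rate_bp grade  payments
1   Ravi      213     D        82
2    Ben      830     D        71
3    Ben      103     D        96
4   Ravi     1144     A       114
5    Ben      825     D        68
group by client, count of rate_bp:
        rate_bp
client         
Ben           3
Ravi          2
add column rate_bp_x5 = t['rate_bp'] * 5:
        rate_bp  rate_bp_x5
client                     
Ben           3          15
Ravi          2          10
So loc['Ravi', 'rate_bp_x5'] = 10.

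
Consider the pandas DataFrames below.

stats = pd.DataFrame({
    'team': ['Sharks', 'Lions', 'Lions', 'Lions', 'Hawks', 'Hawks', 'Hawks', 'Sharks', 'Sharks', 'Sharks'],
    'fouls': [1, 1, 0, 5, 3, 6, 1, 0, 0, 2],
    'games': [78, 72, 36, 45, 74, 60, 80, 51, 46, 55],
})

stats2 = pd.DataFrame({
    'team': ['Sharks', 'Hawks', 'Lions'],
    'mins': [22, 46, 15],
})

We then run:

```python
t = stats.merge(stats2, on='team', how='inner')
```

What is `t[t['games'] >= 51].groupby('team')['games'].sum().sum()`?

merge on 'team' (how='inner') → 10 rows:
     team  fouls  games  mins
0  Sharks      1     78    22
1   Lions      1     72    15
2   Lions      0     36    15
3   Lions      5     45    15
4   Hawks      3     74    46
5   Hawks      6     60    46
6   Hawks      1     80    46
7  Sharks      0     51    22
8  Sharks      0     46    22
9  Sharks      2     55    22
filter rows where games >= 51:
     team  fouls  games  mins
0  Sharks      1     78    22
1   Lions      1     72    15
4   Hawks      3     74    46
5   Hawks      6     60    46
6   Hawks      1     80    46
7  Sharks      0     51    22
9  Sharks      2     55    22
group by team, sum of games:
team
Hawks     214
Lions      72
Sharks    184
Name: games, dtype: int64

470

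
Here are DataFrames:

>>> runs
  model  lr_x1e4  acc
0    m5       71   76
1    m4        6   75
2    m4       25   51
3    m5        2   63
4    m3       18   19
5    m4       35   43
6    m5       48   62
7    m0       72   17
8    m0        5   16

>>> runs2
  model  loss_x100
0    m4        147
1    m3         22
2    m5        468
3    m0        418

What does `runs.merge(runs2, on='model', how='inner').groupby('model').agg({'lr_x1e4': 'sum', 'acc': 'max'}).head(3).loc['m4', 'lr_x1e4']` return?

merge on 'model' (how='inner') → 9 rows:
  model  lr_x1e4  acc  loss_x100
0    m5       71   76        468
1    m4        6   75        147
2    m4       25   51        147
3    m5        2   63        468
4    m3       18   19         22
5    m4       35   43        147
6    m5       48   62        468
7    m0       72   17        418
8    m0        5   16        418
group by model: sum(lr_x1e4), max(acc):
       lr_x1e4  acc
model              
m0          77   17
m3          18   19
m4          66   75
m5         121   76
take first 3 rows:
       lr_x1e4  acc
model              
m0          77   17
m3          18   19
m4          66   75

66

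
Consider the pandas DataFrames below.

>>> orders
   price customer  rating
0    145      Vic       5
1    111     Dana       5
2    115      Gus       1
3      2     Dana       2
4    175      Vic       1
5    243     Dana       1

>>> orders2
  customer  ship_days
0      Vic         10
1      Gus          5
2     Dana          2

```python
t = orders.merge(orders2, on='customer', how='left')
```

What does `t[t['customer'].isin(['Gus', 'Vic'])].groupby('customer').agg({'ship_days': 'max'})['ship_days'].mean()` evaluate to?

7.5

merge on 'customer' (how='left') → 6 rows:
   price customer  rating  ship_days
0    145      Vic       5         10
1    111     Dana       5          2
2    115      Gus       1          5
3      2     Dana       2          2
4    175      Vic       1         10
5    243     Dana       1          2
filter rows where customer in ['Gus', 'Vic']:
   price customer  rating  ship_days
0    145      Vic       5         10
2    115      Gus       1          5
4    175      Vic       1         10
group by customer, max of ship_days:
          ship_days
customer           
Gus               5
Vic              10
The mean of column 'ship_days' is 7.5.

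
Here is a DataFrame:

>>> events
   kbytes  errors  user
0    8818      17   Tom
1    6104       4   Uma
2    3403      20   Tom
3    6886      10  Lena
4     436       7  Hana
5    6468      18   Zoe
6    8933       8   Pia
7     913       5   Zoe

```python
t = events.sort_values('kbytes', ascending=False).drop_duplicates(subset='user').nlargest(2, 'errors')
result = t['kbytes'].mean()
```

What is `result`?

7643.0

sort by kbytes descending:
   kbytes  errors  user
6    8933       8   Pia
0    8818      17   Tom
3    6886      10  Lena
5    6468      18   Zoe
1    6104       4   Uma
2    3403      20   Tom
7     913       5   Zoe
4     436       7  Hana
drop duplicate user (keep=first):
   kbytes  errors  user
6    8933       8   Pia
0    8818      17   Tom
3    6886      10  Lena
5    6468      18   Zoe
1    6104       4   Uma
4     436       7  Hana
take 2 rows with largest errors:
   kbytes  errors user
5    6468      18  Zoe
0    8818      17  Tom
mean of column 'kbytes' → 7643.0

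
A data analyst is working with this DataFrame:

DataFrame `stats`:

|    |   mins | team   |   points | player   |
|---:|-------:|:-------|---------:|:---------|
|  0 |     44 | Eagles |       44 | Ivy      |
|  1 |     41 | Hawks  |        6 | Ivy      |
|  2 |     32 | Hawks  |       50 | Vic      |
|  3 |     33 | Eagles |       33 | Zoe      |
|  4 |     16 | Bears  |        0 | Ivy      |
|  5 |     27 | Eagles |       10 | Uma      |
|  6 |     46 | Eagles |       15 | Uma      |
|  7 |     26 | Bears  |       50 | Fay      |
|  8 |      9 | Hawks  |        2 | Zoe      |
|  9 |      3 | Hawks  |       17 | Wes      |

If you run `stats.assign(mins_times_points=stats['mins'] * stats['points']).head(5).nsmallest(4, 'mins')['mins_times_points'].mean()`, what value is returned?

733.75

add column mins_times_points = stats['mins'] * stats['points']:
   mins    team  points player  mins_times_points
0    44  Eagles      44    Ivy               1936
1    41   Hawks       6    Ivy                246
2    32   Hawks      50    Vic               1600
3    33  Eagles      33    Zoe               1089
4    16   Bears       0    Ivy                  0
5    27  Eagles      10    Uma                270
6    46  Eagles      15    Uma                690
7    26   Bears      50    Fay               1300
8     9   Hawks       2    Zoe                 18
9     3   Hawks      17    Wes                 51
take first 5 rows:
   mins    team  points player  mins_times_points
0    44  Eagles      44    Ivy               1936
1    41   Hawks       6    Ivy                246
2    32   Hawks      50    Vic               1600
3    33  Eagles      33    Zoe               1089
4    16   Bears       0    Ivy                  0
take 4 rows with smallest mins:
   mins    team  points player  mins_times_points
4    16   Bears       0    Ivy                  0
2    32   Hawks      50    Vic               1600
3    33  Eagles      33    Zoe               1089
1    41   Hawks       6    Ivy                246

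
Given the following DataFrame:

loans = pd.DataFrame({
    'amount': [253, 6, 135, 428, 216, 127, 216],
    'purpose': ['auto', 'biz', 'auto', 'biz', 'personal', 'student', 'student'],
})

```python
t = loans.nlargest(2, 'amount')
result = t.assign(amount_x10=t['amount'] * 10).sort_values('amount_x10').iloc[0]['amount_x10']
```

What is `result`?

take 2 rows with largest amount:
   amount purpose
3     428     biz
0     253    auto
add column amount_x10 = t['amount'] * 10:
   amount purpose  amount_x10
3     428     biz        4280
0     253    auto        2530
sort by amount_x10:
   amount purpose  amount_x10
0     253    auto        2530
3     428     biz        4280
Then the value at position 0, column 'amount_x10': 2530

2530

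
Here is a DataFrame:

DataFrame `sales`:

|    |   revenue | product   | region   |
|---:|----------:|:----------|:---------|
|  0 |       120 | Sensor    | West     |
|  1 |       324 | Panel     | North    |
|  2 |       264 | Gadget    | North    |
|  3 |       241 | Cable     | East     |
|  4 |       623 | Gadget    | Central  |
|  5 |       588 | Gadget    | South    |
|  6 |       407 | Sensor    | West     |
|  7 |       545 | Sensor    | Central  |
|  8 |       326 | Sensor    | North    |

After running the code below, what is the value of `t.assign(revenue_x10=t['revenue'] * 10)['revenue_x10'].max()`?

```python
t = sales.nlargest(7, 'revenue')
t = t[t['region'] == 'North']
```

3260

take 7 rows with largest revenue:
   revenue product   region
4      623  Gadget  Central
5      588  Gadget    South
7      545  Sensor  Central
6      407  Sensor     West
8      326  Sensor    North
1      324   Panel    North
2      264  Gadget    North
filter rows where region == 'North':
   revenue product region
8      326  Sensor  North
1      324   Panel  North
2      264  Gadget  North
add column revenue_x10 = t['revenue'] * 10:
   revenue product region  revenue_x10
8      326  Sensor  North         3260
1      324   Panel  North         3240
2      264  Gadget  North         2640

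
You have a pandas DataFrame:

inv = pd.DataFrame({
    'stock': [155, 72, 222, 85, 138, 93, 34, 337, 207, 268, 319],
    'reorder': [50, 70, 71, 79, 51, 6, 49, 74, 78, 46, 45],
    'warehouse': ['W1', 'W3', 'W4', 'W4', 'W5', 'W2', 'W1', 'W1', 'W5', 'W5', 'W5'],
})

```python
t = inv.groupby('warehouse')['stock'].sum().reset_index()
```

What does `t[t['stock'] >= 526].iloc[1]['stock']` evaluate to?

group by warehouse, sum of stock:
warehouse
W1    526
W2     93
W3     72
W4    307
W5    932
Name: stock, dtype: int64
reset_index():
  warehouse  stock
0        W1    526
1        W2     93
2        W3     72
3        W4    307
4        W5    932
filter rows where stock >= 526:
  warehouse  stock
0        W1    526
4        W5    932

932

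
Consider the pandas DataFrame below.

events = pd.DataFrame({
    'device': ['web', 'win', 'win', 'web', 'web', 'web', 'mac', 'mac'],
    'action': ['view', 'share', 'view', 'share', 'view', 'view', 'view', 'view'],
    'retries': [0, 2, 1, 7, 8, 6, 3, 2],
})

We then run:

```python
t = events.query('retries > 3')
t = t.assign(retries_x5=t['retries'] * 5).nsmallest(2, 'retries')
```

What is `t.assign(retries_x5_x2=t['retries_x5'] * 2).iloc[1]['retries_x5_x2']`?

70

filter rows where retries > 3:
  device action  retries
3    web  share        7
4    web   view        8
5    web   view        6
add column retries_x5 = t['retries'] * 5:
  device action  retries  retries_x5
3    web  share        7          35
4    web   view        8          40
5    web   view        6          30
take 2 rows with smallest retries:
  device action  retries  retries_x5
5    web   view        6          30
3    web  share        7          35
add column retries_x5_x2 = t['retries_x5'] * 2:
  device action  retries  retries_x5  retries_x5_x2
5    web   view        6          30             60
3    web  share        7          35             70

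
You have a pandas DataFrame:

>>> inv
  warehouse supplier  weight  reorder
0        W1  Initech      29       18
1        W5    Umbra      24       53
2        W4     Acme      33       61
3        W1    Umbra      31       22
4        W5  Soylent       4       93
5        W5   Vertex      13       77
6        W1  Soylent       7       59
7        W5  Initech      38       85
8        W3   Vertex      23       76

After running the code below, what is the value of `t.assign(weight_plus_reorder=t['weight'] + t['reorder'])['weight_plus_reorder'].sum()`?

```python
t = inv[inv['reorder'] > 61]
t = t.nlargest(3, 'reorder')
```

310

filter rows where reorder > 61:
  warehouse supplier  weight  reorder
4        W5  Soylent       4       93
5        W5   Vertex      13       77
7        W5  Initech      38       85
8        W3   Vertex      23       76
take 3 rows with largest reorder:
  warehouse supplier  weight  reorder
4        W5  Soylent       4       93
7        W5  Initech      38       85
5        W5   Vertex      13       77
add column weight_plus_reorder = t['weight'] + t['reorder']:
  warehouse supplier  weight  reorder  weight_plus_reorder
4        W5  Soylent       4       93                   97
7        W5  Initech      38       85                  123
5        W5   Vertex      13       77                   90
So sum() = 310.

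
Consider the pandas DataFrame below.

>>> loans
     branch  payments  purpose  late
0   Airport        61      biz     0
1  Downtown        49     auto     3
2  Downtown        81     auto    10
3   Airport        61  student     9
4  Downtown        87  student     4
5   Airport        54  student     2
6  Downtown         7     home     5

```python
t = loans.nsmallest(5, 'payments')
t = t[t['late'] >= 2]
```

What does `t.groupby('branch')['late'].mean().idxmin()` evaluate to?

Downtown

take 5 rows with smallest payments:
     branch  payments  purpose  late
6  Downtown         7     home     5
1  Downtown        49     auto     3
5   Airport        54  student     2
0   Airport        61      biz     0
3   Airport        61  student     9
filter rows where late >= 2:
     branch  payments  purpose  late
6  Downtown         7     home     5
1  Downtown        49     auto     3
5   Airport        54  student     2
3   Airport        61  student     9
group by branch, mean of late:
branch
Airport     5.5
Downtown    4.0
Name: late, dtype: float64
Then the label with the smallest value: Downtown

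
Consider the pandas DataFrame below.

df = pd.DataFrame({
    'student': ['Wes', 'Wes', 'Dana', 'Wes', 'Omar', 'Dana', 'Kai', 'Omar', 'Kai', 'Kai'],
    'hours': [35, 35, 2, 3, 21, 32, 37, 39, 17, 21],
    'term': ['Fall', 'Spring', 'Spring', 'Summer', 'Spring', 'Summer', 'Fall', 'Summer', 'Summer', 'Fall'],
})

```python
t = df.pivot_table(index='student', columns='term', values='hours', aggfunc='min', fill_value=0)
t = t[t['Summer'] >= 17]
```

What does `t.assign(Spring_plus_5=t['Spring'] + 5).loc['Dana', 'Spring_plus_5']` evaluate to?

7

pivot: rows=student, cols=term, min(hours):
term     Fall  Spring  Summer
student                      
Dana        0       2      32
Kai        21       0      17
Omar        0      21      39
Wes        35      35       3
filter rows where Summer >= 17:
term     Fall  Spring  Summer
student                      
Dana        0       2      32
Kai        21       0      17
Omar        0      21      39
add column Spring_plus_5 = t['Spring'] + 5:
term     Fall  Spring  Summer  Spring_plus_5
student                                     
Dana        0       2      32              7
Kai        21       0      17              5
Omar        0      21      39             26
So loc['Dana', 'Spring_plus_5'] = 7.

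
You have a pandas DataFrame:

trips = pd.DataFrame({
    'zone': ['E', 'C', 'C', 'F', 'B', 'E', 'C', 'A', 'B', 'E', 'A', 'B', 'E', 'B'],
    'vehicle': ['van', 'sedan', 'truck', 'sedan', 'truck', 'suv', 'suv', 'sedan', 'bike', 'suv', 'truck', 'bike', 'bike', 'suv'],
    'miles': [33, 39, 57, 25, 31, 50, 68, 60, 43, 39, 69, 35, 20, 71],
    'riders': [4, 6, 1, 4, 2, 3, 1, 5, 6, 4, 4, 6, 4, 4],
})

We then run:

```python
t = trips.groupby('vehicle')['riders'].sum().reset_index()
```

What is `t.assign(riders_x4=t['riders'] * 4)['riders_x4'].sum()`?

group by vehicle, sum of riders:
vehicle
bike     16
sedan    15
suv      12
truck     7
van       4
Name: riders, dtype: int64
reset_index():
  vehicle  riders
0    bike      16
1   sedan      15
2     suv      12
3   truck       7
4     van       4
add column riders_x4 = t['riders'] * 4:
  vehicle  riders  riders_x4
0    bike      16         64
1   sedan      15         60
2     suv      12         48
3   truck       7         28
4     van       4         16
Reading off the sum of column 'riders_x4', we get 216.

216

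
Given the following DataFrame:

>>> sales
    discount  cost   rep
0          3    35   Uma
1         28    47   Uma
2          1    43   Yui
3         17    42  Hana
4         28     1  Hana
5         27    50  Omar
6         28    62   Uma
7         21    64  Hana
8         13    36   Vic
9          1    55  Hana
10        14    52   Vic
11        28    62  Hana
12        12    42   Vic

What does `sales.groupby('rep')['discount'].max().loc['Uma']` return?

28

group by rep, max of discount:
rep
Hana    28
Omar    27
Uma     28
Vic     14
Yui      1
Name: discount, dtype: int64
Hence 28.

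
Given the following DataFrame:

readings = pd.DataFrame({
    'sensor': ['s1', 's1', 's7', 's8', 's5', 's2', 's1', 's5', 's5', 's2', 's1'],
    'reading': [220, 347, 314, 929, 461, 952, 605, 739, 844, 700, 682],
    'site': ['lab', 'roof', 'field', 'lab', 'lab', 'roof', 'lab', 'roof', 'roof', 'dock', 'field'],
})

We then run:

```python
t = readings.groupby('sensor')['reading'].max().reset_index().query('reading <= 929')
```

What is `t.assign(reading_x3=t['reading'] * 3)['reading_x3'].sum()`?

8307

group by sensor, max of reading:
sensor
s1    682
s2    952
s5    844
s7    314
s8    929
Name: reading, dtype: int64
reset_index():
  sensor  reading
0     s1      682
1     s2      952
2     s5      844
3     s7      314
4     s8      929
filter rows where reading <= 929:
  sensor  reading
0     s1      682
2     s5      844
3     s7      314
4     s8      929
add column reading_x3 = t['reading'] * 3:
  sensor  reading  reading_x3
0     s1      682        2046
2     s5      844        2532
3     s7      314         942
4     s8      929        2787
Hence 8307.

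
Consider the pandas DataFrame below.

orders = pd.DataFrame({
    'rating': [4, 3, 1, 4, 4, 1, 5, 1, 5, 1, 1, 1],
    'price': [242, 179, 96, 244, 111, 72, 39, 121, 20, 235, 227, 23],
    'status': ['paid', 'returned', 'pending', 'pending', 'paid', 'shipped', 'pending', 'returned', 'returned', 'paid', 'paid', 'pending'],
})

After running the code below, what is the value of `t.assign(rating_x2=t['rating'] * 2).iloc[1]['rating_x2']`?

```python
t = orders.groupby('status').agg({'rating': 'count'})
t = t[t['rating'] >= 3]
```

group by status, count of rating:
          rating
status          
paid           4
pending        4
returned       3
shipped        1
filter rows where rating >= 3:
          rating
status          
paid           4
pending        4
returned       3
add column rating_x2 = t['rating'] * 2:
          rating  rating_x2
status                     
paid           4          8
pending        4          8
returned       3          6
Hence 8.

8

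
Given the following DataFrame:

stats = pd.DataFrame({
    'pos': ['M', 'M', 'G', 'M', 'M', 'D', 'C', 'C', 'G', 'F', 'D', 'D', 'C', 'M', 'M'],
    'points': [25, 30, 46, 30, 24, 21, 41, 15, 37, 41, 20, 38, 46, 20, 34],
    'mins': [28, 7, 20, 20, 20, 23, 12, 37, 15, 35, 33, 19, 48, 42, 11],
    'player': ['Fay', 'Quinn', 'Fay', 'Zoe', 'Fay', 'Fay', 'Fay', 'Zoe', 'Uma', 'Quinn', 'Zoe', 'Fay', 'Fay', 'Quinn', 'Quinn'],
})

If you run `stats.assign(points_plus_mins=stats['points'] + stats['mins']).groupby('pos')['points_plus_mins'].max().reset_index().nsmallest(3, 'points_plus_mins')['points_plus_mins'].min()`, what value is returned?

add column points_plus_mins = stats['points'] + stats['mins']:
   pos  points  mins player  points_plus_mins
0    M      25    28    Fay                53
1    M      30     7  Quinn                37
2    G      46    20    Fay                66
3    M      30    20    Zoe                50
4    M      24    20    Fay                44
5    D      21    23    Fay                44
6    C      41    12    Fay                53
7    C      15    37    Zoe                52
8    G      37    15    Uma                52
9    F      41    35  Quinn                76
10   D      20    33    Zoe                53
11   D      38    19    Fay                57
12   C      46    48    Fay                94
13   M      20    42  Quinn                62
14   M      34    11  Quinn                45
group by pos, max of points_plus_mins:
pos
C    94
D    57
F    76
G    66
M    62
Name: points_plus_mins, dtype: int64
reset_index():
  pos  points_plus_mins
0   C                94
1   D                57
2   F                76
3   G                66
4   M                62
take 3 rows with smallest points_plus_mins:
  pos  points_plus_mins
1   D                57
4   M                62
3   G                66
Taking the min of column 'points_plus_mins' gives 57.

57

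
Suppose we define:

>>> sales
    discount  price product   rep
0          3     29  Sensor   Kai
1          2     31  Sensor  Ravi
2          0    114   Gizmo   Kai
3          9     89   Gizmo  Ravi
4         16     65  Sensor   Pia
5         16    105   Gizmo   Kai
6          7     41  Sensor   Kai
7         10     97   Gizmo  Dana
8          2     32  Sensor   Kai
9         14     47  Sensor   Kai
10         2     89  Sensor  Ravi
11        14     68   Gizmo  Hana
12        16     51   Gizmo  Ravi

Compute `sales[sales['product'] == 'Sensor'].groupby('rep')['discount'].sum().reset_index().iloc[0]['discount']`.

26

filter rows where product == 'Sensor':
    discount  price product   rep
0          3     29  Sensor   Kai
1          2     31  Sensor  Ravi
4         16     65  Sensor   Pia
6          7     41  Sensor   Kai
8          2     32  Sensor   Kai
9         14     47  Sensor   Kai
10         2     89  Sensor  Ravi
group by rep, sum of discount:
rep
Kai     26
Pia     16
Ravi     4
Name: discount, dtype: int64
reset_index():
    rep  discount
0   Kai        26
1   Pia        16
2  Ravi         4
Taking the value at position 0, column 'discount' gives 26.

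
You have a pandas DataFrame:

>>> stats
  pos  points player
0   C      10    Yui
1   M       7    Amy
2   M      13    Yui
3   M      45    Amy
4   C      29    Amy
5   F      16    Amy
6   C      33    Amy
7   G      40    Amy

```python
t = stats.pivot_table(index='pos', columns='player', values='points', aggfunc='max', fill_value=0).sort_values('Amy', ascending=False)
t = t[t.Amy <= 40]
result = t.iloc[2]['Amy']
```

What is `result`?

16

pivot: rows=pos, cols=player, max(points):
player  Amy  Yui
pos             
C        33   10
F        16    0
G        40    0
M        45   13
sort by Amy descending:
player  Amy  Yui
pos             
M        45   13
G        40    0
C        33   10
F        16    0
filter rows where Amy <= 40:
player  Amy  Yui
pos             
G        40    0
C        33   10
F        16    0
So iloc[2]['Amy'] = 16.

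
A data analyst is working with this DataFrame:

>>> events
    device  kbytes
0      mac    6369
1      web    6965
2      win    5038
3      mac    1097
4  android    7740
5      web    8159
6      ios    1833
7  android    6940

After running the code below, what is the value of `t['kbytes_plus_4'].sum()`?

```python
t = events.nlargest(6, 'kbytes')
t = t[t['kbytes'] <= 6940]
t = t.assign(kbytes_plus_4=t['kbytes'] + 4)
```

take 6 rows with largest kbytes:
    device  kbytes
5      web    8159
4  android    7740
1      web    6965
7  android    6940
0      mac    6369
2      win    5038
filter rows where kbytes <= 6940:
    device  kbytes
7  android    6940
0      mac    6369
2      win    5038
add column kbytes_plus_4 = t['kbytes'] + 4:
    device  kbytes  kbytes_plus_4
7  android    6940           6944
0      mac    6369           6373
2      win    5038           5042
So sum() = 18359.

18359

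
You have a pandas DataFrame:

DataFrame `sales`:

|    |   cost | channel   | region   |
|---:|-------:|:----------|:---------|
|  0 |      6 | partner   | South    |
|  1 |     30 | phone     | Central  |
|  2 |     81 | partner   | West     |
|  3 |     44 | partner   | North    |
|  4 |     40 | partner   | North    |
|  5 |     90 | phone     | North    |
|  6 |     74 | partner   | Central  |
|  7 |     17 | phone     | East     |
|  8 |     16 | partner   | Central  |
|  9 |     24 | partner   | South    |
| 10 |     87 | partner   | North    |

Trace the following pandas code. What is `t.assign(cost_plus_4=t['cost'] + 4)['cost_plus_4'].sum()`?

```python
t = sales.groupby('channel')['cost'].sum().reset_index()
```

group by channel, sum of cost:
channel
partner    372
phone      137
Name: cost, dtype: int64
reset_index():
   channel  cost
0  partner   372
1    phone   137
add column cost_plus_4 = t['cost'] + 4:
   channel  cost  cost_plus_4
0  partner   372          376
1    phone   137          141
The sum of column 'cost_plus_4' is 517.

517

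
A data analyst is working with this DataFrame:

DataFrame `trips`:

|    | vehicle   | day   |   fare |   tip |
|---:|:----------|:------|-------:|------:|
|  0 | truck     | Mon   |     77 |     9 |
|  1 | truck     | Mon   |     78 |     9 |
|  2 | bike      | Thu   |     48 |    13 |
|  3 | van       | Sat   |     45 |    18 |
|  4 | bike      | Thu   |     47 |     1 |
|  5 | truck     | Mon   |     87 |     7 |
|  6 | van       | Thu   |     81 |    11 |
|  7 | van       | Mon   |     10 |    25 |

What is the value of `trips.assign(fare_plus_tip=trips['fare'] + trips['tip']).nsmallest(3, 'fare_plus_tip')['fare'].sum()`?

105

add column fare_plus_tip = trips['fare'] + trips['tip']:
  vehicle  day  fare  tip  fare_plus_tip
0   truck  Mon    77    9             86
1   truck  Mon    78    9             87
2    bike  Thu    48   13             61
3     van  Sat    45   18             63
4    bike  Thu    47    1             48
5   truck  Mon    87    7             94
6     van  Thu    81   11             92
7     van  Mon    10   25             35
take 3 rows with smallest fare_plus_tip:
  vehicle  day  fare  tip  fare_plus_tip
7     van  Mon    10   25             35
4    bike  Thu    47    1             48
2    bike  Thu    48   13             61
Reading off the sum of column 'fare', we get 105.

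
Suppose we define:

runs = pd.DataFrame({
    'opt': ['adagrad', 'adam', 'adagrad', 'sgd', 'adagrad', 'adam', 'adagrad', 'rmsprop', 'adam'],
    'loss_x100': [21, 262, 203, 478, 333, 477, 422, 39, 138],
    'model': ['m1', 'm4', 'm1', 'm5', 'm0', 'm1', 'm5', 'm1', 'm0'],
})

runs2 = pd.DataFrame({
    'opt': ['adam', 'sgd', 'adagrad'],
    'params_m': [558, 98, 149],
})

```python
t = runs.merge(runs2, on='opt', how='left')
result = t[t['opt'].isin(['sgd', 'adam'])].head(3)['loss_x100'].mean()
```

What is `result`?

merge on 'opt' (how='left') → 9 rows:
       opt  loss_x100 model  params_m
0  adagrad         21    m1     149.0
1     adam        262    m4     558.0
2  adagrad        203    m1     149.0
3      sgd        478    m5      98.0
4  adagrad        333    m0     149.0
5     adam        477    m1     558.0
6  adagrad        422    m5     149.0
7  rmsprop         39    m1       NaN
8     adam        138    m0     558.0
filter rows where opt in ['sgd', 'adam']:
    opt  loss_x100 model  params_m
1  adam        262    m4     558.0
3   sgd        478    m5      98.0
5  adam        477    m1     558.0
8  adam        138    m0     558.0
take first 3 rows:
    opt  loss_x100 model  params_m
1  adam        262    m4     558.0
3   sgd        478    m5      98.0
5  adam        477    m1     558.0
So mean() = 405.666666667.

405.666666667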